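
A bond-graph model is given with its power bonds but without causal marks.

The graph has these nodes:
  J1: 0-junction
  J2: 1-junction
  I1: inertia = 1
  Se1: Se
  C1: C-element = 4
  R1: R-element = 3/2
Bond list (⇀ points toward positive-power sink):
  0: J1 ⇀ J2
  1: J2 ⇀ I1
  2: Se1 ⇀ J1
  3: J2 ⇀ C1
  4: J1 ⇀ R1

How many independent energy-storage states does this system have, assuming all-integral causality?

2  (C1, I1 all integral)

β2 →J1  (Se1: effort source, stroke at far end)
β0 →J2  (J1 effort already set via bond 2)
β4 →R1  (J1 effort already set via bond 2)
β1 →I1  (I1 integral (f out))
β3 →J2  (J2: bond 1 brought flow, rest push out)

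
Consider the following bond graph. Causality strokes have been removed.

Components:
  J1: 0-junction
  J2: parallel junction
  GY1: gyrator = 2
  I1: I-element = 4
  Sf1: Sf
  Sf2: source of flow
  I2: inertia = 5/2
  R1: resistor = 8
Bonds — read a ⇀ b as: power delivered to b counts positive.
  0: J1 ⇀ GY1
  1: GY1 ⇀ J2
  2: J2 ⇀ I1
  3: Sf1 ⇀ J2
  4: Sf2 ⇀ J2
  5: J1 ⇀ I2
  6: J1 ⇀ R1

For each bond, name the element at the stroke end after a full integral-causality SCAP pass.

#3 stroke→Sf1  (Sf1 fixes flow; stroke at Sf1)
#4 stroke→Sf2  (source Sf2 imposes f)
#2 stroke→I1  (prefer integral on I1)
#1 stroke→J2  (only one effort-in slot at J2)
#0 stroke→J1  (through GY1, causality inverts; strokes same side of GY1)
#5 stroke→I2  (common-e at J1 fixed by 0)
#6 stroke→R1  (0-jn J1 has e-setter on 0)

bond 0 |J1
bond 1 |J2
bond 2 |I1
bond 3 |Sf1
bond 4 |Sf2
bond 5 |I2
bond 6 |R1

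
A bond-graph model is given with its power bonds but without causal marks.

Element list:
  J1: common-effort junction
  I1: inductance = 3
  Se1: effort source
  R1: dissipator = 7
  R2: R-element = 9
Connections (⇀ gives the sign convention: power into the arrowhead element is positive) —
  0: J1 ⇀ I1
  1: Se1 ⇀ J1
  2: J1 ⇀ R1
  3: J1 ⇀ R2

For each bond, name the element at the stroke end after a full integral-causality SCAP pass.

#0 stroke at I1
#1 stroke at J1
#2 stroke at R1
#3 stroke at R2

β1 |J1  (Se1 fixes effort; stroke away)
β0 |I1  (J1: bond 1 brought effort, rest push out)
β2 |R1  (J1 effort already set via bond 1)
β3 |R2  (J1: bond 1 brought effort, rest push out)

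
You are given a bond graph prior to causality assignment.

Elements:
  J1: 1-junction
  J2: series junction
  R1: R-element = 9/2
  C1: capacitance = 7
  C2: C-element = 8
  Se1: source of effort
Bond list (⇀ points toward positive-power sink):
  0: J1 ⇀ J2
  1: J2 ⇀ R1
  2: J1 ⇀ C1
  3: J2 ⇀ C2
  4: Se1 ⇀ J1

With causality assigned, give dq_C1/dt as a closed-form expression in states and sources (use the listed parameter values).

b4 stroke→J1  (Se1 fixes effort; stroke away)
b2 stroke→J1  (C1 integral (e out))
b0 stroke→J2  (closing 1-jn rule on J1)
b3 stroke→J2  (C2 integral (e out))
b1 stroke→R1  (J2 needs exactly one f-in)

dq_C1/dt = 2*E_Se1/9 - 2*q_C1/63 - q_C2/36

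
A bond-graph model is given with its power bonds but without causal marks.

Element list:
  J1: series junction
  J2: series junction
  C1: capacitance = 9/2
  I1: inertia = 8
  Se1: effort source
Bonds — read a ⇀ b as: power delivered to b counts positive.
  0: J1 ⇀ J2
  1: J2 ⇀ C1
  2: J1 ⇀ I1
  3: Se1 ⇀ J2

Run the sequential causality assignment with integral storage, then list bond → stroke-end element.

b3 stroke at J2  (Se1 (Se) sets effort on bond)
b1 stroke at J2  (C1 outputs effort q/C1)
b0 stroke at J1  (J2: last free bond brings flow in)
b2 stroke at I1  (J1: last free bond brings flow in)

b0 |J1
b1 |J2
b2 |I1
b3 |J2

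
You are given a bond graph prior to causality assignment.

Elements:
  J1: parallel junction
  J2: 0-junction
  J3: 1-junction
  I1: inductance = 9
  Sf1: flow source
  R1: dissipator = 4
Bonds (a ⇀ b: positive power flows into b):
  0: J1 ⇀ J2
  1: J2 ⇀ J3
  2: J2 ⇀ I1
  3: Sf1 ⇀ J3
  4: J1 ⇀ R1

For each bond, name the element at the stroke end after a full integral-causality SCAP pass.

β3 |Sf1  (Sf1 (Sf) sets flow on bond)
β1 |J3  (J3 flow already set via bond 3)
β2 |I1  (I1: I, integral causality)
β0 |J2  (J2 needs exactly one e-in)
β4 |J1  (only one effort-in slot at J1)

b0 →J2
b1 →J3
b2 →I1
b3 →Sf1
b4 →J1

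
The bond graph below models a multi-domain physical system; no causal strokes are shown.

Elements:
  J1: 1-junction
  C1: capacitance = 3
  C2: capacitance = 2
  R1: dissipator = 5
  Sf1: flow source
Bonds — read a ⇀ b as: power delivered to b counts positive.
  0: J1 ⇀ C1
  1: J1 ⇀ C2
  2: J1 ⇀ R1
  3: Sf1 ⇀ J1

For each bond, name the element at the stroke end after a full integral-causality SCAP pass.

b3 |Sf1  (Sf1 fixes flow; stroke at Sf1)
b0 |J1  (J1: bond 3 brought flow, rest push out)
b1 |J1  (1-jn J1 has f-setter on 3)
b2 |J1  (1-jn J1 has f-setter on 3)

b0 stroke at J1
b1 stroke at J1
b2 stroke at J1
b3 stroke at Sf1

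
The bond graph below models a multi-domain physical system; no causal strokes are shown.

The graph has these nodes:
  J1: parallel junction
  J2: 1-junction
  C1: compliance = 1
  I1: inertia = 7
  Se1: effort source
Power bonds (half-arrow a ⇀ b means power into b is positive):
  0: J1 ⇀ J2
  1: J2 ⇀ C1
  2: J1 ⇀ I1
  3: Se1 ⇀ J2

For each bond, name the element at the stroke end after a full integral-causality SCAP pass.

β0 stroke→J1
β1 stroke→J2
β2 stroke→I1
β3 stroke→J2

#3 stroke→J2  (Se1: effort source, stroke at far end)
#1 stroke→J2  (prefer integral on C1)
#0 stroke→J1  (only one flow-in slot at J2)
#2 stroke→I1  (common-e at J1 fixed by 0)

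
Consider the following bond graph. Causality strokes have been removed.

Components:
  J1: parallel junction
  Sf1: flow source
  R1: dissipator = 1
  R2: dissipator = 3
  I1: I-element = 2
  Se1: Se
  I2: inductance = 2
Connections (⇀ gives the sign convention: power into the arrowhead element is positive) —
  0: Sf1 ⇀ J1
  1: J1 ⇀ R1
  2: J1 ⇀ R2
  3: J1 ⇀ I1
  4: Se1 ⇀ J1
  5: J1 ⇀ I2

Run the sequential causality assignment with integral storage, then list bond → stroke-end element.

bond 0 stroke→Sf1  (Sf1 fixes flow; stroke at Sf1)
bond 4 stroke→J1  (Se1: effort source, stroke at far end)
bond 1 stroke→R1  (0-jn J1 has e-setter on 4)
bond 2 stroke→R2  (J1 effort already set via bond 4)
bond 3 stroke→I1  (common-e at J1 fixed by 4)
bond 5 stroke→I2  (J1 effort already set via bond 4)

bond 0 →Sf1
bond 1 →R1
bond 2 →R2
bond 3 →I1
bond 4 →J1
bond 5 →I2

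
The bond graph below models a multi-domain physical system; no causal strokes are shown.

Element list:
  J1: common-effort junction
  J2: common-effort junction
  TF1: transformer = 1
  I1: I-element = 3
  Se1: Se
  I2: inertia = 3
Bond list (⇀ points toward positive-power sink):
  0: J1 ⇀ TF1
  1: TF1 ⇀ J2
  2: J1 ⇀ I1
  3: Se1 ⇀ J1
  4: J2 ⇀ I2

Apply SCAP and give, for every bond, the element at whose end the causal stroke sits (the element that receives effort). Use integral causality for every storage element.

bond 0 stroke→TF1
bond 1 stroke→J2
bond 2 stroke→I1
bond 3 stroke→J1
bond 4 stroke→I2

bond 3 →J1  (source Se1 imposes e)
bond 0 →TF1  (0-jn J1 has e-setter on 3)
bond 2 →I1  (0-jn J1 has e-setter on 3)
bond 1 →J2  (TF1: transformer flips bond 0)
bond 4 →I2  (J2: bond 1 brought effort, rest push out)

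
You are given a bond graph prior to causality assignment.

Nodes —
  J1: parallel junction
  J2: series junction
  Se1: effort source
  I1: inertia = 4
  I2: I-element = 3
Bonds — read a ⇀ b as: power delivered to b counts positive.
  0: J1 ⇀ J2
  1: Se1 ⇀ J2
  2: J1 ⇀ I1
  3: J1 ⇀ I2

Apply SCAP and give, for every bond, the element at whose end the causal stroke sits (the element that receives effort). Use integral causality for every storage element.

bond 0 stroke→J1
bond 1 stroke→J2
bond 2 stroke→I1
bond 3 stroke→I2

β1 stroke at J2  (source Se1 imposes e)
β0 stroke at J1  (closing 1-jn rule on J2)
β2 stroke at I1  (common-e at J1 fixed by 0)
β3 stroke at I2  (common-e at J1 fixed by 0)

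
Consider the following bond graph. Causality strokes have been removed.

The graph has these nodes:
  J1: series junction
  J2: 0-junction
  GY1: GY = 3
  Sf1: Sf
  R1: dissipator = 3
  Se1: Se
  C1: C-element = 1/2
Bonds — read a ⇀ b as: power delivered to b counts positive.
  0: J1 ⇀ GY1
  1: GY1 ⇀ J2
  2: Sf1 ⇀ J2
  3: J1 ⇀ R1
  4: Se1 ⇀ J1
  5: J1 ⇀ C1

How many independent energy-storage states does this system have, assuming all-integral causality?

bond 2 stroke→Sf1  (source Sf1 imposes f)
bond 4 stroke→J1  (source Se1 imposes e)
bond 1 stroke→J2  (J2: last free bond brings effort in)
bond 0 stroke→J1  (GY1 both-in/both-out from 1)
bond 5 stroke→J1  (prefer integral on C1)
bond 3 stroke→R1  (J1: last free bond brings flow in)

1  (C1 all integral)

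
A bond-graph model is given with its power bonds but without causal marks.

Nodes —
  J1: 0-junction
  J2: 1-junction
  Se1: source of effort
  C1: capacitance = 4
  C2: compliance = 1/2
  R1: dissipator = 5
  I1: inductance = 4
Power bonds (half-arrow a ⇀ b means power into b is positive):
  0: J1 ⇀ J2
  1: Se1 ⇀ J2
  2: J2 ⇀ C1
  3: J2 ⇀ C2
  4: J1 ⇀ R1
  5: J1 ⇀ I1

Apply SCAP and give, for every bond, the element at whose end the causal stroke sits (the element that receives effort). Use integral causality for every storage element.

#1 stroke at J2  (Se1 fixes effort; stroke away)
#2 stroke at J2  (prefer integral on C1)
#3 stroke at J2  (C2: C, integral causality)
#0 stroke at J1  (J2: last free bond brings flow in)
#4 stroke at R1  (J1: bond 0 brought effort, rest push out)
#5 stroke at I1  (J1: bond 0 brought effort, rest push out)

β0 →J1
β1 →J2
β2 →J2
β3 →J2
β4 →R1
β5 →I1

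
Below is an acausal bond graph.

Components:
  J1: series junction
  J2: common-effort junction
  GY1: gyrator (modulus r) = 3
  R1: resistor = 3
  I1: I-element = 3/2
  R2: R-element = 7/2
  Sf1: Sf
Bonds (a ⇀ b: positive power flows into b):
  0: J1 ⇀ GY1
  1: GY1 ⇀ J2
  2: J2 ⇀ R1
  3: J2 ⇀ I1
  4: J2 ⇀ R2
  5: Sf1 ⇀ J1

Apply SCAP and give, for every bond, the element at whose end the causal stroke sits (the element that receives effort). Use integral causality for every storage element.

#0 stroke at J1
#1 stroke at J2
#2 stroke at R1
#3 stroke at I1
#4 stroke at R2
#5 stroke at Sf1

bond 5 stroke→Sf1  (Sf1: flow source, stroke at near end)
bond 0 stroke→J1  (common-f at J1 fixed by 5)
bond 1 stroke→J2  (GY GY1: same side as bond 0)
bond 2 stroke→R1  (0-jn J2 has e-setter on 1)
bond 3 stroke→I1  (0-jn J2 has e-setter on 1)
bond 4 stroke→R2  (J2: bond 1 brought effort, rest push out)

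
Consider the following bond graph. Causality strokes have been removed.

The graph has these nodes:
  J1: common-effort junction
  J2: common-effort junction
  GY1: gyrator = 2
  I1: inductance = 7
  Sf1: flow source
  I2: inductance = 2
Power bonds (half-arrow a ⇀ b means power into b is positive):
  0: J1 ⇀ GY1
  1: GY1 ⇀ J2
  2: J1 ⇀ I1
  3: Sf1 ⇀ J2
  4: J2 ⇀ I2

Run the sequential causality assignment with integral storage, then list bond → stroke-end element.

bond 0 |J1
bond 1 |J2
bond 2 |I1
bond 3 |Sf1
bond 4 |I2

#3 stroke at Sf1  (Sf1 fixes flow; stroke at Sf1)
#2 stroke at I1  (I1: I, integral causality)
#0 stroke at J1  (J1: last free bond brings effort in)
#1 stroke at J2  (GY GY1: same side as bond 0)
#4 stroke at I2  (0-jn J2 has e-setter on 1)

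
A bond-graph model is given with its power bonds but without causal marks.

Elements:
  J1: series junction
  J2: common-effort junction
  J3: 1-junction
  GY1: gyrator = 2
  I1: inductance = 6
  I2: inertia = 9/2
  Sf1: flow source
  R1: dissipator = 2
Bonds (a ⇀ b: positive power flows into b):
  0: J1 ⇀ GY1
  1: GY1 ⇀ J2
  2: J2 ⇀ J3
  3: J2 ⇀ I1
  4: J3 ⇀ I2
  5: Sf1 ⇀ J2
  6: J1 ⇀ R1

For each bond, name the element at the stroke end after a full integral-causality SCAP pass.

b5 |Sf1  (Sf1 (Sf) sets flow on bond)
b3 |I1  (prefer integral on I1)
b4 |I2  (I2: I, integral causality)
b2 |J3  (J3 flow already set via bond 4)
b1 |J2  (J2 needs exactly one e-in)
b0 |J1  (GY GY1: same side as bond 1)
b6 |R1  (only one flow-in slot at J1)

β0 |J1
β1 |J2
β2 |J3
β3 |I1
β4 |I2
β5 |Sf1
β6 |R1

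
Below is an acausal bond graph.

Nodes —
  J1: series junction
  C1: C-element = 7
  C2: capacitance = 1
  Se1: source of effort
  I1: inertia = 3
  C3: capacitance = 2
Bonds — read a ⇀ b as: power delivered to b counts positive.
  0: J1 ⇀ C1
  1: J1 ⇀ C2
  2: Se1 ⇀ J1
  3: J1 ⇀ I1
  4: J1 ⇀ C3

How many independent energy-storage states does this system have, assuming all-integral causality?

4  (C1, C2, C3, I1 all integral)

β2 |J1  (source Se1 imposes e)
β0 |J1  (C1 outputs effort q/C1)
β1 |J1  (prefer integral on C2)
β3 |I1  (I1: I, integral causality)
β4 |J1  (1-jn J1 has f-setter on 3)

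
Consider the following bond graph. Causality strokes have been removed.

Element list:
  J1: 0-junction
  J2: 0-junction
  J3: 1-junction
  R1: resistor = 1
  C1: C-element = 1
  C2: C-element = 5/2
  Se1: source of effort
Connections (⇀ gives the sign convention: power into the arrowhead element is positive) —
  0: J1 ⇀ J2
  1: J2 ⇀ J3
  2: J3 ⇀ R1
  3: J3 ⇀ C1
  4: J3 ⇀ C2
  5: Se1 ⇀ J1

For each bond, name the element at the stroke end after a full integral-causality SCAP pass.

bond 5 stroke→J1  (Se1: effort source, stroke at far end)
bond 0 stroke→J2  (common-e at J1 fixed by 5)
bond 1 stroke→J3  (0-jn J2 has e-setter on 0)
bond 3 stroke→J3  (C1 outputs effort q/C1)
bond 4 stroke→J3  (C2: C, integral causality)
bond 2 stroke→R1  (J3 needs exactly one f-in)

#0 →J2
#1 →J3
#2 →R1
#3 →J3
#4 →J3
#5 →J1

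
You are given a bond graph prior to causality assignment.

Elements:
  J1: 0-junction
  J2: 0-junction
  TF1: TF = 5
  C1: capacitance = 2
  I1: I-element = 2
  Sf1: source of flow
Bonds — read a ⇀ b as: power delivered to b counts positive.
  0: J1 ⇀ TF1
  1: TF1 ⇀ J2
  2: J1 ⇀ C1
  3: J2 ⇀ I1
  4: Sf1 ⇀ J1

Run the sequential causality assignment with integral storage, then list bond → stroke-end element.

bond 0 →TF1
bond 1 →J2
bond 2 →J1
bond 3 →I1
bond 4 →Sf1

#4 →Sf1  (Sf1 fixes flow; stroke at Sf1)
#2 →J1  (C1 outputs effort q/C1)
#0 →TF1  (0-jn J1 has e-setter on 2)
#1 →J2  (TF1 one-in-one-out from 0)
#3 →I1  (J2 effort already set via bond 1)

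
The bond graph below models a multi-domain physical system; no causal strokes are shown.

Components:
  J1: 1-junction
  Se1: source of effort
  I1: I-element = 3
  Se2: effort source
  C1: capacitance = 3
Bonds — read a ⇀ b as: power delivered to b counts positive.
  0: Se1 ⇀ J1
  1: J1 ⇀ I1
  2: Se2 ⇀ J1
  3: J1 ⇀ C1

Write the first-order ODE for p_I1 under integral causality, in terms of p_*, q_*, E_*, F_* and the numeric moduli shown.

b0 stroke at J1  (Se1 (Se) sets effort on bond)
b2 stroke at J1  (Se2 (Se) sets effort on bond)
b1 stroke at I1  (I1 integral (f out))
b3 stroke at J1  (1-jn J1 has f-setter on 1)

dp_I1/dt = E_Se1 + E_Se2 - q_C1/3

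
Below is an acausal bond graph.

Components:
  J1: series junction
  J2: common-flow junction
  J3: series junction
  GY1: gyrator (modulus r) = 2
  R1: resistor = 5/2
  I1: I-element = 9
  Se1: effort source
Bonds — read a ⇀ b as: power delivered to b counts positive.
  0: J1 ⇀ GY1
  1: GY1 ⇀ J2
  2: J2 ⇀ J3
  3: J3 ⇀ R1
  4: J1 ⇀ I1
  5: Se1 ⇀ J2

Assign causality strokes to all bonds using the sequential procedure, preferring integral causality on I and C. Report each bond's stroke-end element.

#0 |J1
#1 |J2
#2 |J3
#3 |R1
#4 |I1
#5 |J2

#5 |J2  (Se1 fixes effort; stroke away)
#4 |I1  (I1 integral (f out))
#0 |J1  (J1 flow already set via bond 4)
#1 |J2  (GY1 both-in/both-out from 0)
#2 |J3  (only one flow-in slot at J2)
#3 |R1  (closing 1-jn rule on J3)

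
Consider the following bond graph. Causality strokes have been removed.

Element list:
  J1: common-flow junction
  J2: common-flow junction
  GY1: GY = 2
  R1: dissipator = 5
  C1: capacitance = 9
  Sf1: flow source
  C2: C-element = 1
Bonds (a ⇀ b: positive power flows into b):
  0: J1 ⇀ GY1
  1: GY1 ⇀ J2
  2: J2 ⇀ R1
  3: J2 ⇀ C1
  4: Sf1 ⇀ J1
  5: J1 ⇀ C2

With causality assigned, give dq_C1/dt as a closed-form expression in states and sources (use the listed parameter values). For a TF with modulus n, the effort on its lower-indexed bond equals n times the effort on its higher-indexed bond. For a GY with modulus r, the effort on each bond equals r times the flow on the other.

#4 →Sf1  (Sf1 (Sf) sets flow on bond)
#0 →J1  (common-f at J1 fixed by 4)
#5 →J1  (J1 flow already set via bond 4)
#1 →J2  (GY GY1: same side as bond 0)
#3 →J2  (C1 integral (e out))
#2 →R1  (only one flow-in slot at J2)

dq_C1/dt = 2*F_Sf1/5 - q_C1/45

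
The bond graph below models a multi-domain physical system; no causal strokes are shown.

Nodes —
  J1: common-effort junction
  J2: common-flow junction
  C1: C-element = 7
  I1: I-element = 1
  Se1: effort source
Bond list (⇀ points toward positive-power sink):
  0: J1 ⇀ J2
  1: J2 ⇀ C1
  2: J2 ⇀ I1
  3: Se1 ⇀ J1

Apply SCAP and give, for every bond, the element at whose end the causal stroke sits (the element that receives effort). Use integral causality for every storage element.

b3 →J1  (source Se1 imposes e)
b0 →J2  (J1: bond 3 brought effort, rest push out)
b1 →J2  (prefer integral on C1)
b2 →I1  (J2: last free bond brings flow in)

β0 |J2
β1 |J2
β2 |I1
β3 |J1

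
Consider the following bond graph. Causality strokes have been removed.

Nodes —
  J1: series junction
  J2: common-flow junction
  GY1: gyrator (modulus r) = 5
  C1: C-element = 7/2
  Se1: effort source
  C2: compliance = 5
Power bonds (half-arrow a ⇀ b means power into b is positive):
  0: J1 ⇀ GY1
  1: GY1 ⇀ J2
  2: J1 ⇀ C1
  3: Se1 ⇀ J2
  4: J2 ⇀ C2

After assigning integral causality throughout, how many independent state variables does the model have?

2  (C1, C2 all integral)

bond 3 |J2  (Se1 fixes effort; stroke away)
bond 2 |J1  (C1 outputs effort q/C1)
bond 0 |GY1  (J1: last free bond brings flow in)
bond 1 |GY1  (GY1: gyrator matches bond 0)
bond 4 |J2  (common-f at J2 fixed by 1)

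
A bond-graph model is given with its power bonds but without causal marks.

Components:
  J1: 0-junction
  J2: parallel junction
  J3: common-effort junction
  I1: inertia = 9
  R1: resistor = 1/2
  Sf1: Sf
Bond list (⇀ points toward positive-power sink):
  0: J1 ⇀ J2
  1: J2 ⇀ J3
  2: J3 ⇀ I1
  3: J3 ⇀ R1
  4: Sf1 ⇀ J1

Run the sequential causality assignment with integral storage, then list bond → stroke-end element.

#4 stroke at Sf1  (Sf1 fixes flow; stroke at Sf1)
#0 stroke at J1  (only one effort-in slot at J1)
#1 stroke at J2  (J2 needs exactly one e-in)
#2 stroke at I1  (I1 integral (f out))
#3 stroke at J3  (J3 needs exactly one e-in)

b0 stroke→J1
b1 stroke→J2
b2 stroke→I1
b3 stroke→J3
b4 stroke→Sf1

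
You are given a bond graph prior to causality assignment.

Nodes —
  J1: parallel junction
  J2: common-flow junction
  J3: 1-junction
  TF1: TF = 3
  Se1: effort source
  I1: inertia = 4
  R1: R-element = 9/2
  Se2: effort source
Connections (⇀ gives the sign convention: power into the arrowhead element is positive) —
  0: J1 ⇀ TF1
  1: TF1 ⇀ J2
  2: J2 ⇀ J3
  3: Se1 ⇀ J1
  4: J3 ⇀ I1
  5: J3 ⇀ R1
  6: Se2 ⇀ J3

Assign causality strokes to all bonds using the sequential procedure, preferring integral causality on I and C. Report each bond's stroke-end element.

bond 3 stroke at J1  (source Se1 imposes e)
bond 6 stroke at J3  (Se2: effort source, stroke at far end)
bond 0 stroke at TF1  (0-jn J1 has e-setter on 3)
bond 1 stroke at J2  (through TF1, causality passes straight; one stroke at TF1)
bond 2 stroke at J3  (closing 1-jn rule on J2)
bond 4 stroke at I1  (I1 integral (f out))
bond 5 stroke at J3  (1-jn J3 has f-setter on 4)

#0 stroke at TF1
#1 stroke at J2
#2 stroke at J3
#3 stroke at J1
#4 stroke at I1
#5 stroke at J3
#6 stroke at J3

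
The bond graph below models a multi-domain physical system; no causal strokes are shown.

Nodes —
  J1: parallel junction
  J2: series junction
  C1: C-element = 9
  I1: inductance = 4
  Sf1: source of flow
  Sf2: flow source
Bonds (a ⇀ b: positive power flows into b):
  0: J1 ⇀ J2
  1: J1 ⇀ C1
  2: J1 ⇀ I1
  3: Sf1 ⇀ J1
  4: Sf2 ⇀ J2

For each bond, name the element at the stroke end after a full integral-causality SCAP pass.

#3 stroke at Sf1  (Sf1 (Sf) sets flow on bond)
#4 stroke at Sf2  (Sf2: flow source, stroke at near end)
#0 stroke at J2  (1-jn J2 has f-setter on 4)
#1 stroke at J1  (C1: C, integral causality)
#2 stroke at I1  (common-e at J1 fixed by 1)

b0 stroke at J2
b1 stroke at J1
b2 stroke at I1
b3 stroke at Sf1
b4 stroke at Sf2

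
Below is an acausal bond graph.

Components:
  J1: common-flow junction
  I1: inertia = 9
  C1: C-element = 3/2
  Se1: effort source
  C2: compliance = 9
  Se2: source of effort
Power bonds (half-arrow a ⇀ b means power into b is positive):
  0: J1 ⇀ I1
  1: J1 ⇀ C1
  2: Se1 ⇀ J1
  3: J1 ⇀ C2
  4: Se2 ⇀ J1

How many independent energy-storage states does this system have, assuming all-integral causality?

β2 |J1  (Se1 fixes effort; stroke away)
β4 |J1  (Se2: effort source, stroke at far end)
β0 |I1  (prefer integral on I1)
β1 |J1  (J1: bond 0 brought flow, rest push out)
β3 |J1  (common-f at J1 fixed by 0)

3  (C1, C2, I1 all integral)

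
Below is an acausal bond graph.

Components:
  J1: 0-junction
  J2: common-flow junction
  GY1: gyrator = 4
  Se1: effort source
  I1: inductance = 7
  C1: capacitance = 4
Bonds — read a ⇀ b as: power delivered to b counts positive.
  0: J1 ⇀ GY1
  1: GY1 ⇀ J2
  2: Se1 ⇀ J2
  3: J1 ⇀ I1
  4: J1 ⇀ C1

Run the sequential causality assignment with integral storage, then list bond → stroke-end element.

b2 →J2  (Se1: effort source, stroke at far end)
b1 →GY1  (closing 1-jn rule on J2)
b0 →GY1  (through GY1, causality inverts; strokes same side of GY1)
b3 →I1  (I1: I, integral causality)
b4 →J1  (closing 0-jn rule on J1)

#0 stroke→GY1
#1 stroke→GY1
#2 stroke→J2
#3 stroke→I1
#4 stroke→J1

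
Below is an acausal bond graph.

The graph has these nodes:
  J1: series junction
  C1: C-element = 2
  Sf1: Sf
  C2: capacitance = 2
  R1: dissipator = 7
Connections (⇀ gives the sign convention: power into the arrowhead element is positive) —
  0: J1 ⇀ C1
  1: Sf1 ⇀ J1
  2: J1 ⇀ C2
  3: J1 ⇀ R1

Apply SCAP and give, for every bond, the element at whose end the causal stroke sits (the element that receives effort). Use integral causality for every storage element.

bond 0 →J1
bond 1 →Sf1
bond 2 →J1
bond 3 →J1

b1 stroke→Sf1  (Sf1 fixes flow; stroke at Sf1)
b0 stroke→J1  (J1: bond 1 brought flow, rest push out)
b2 stroke→J1  (J1 flow already set via bond 1)
b3 stroke→J1  (1-jn J1 has f-setter on 1)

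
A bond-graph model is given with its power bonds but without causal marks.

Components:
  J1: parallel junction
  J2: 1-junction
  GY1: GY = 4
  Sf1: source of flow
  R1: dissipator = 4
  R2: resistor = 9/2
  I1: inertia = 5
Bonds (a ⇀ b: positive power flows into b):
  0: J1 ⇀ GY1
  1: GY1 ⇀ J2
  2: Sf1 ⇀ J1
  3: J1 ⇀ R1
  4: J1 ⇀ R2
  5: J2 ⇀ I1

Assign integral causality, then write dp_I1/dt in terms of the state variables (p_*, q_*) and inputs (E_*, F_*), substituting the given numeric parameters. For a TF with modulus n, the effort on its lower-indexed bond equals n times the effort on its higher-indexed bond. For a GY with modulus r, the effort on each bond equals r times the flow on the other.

b2 stroke→Sf1  (Sf1: flow source, stroke at near end)
b5 stroke→I1  (I1 integral (f out))
b1 stroke→J2  (J2: bond 5 brought flow, rest push out)
b0 stroke→J1  (GY1 both-in/both-out from 1)
b3 stroke→R1  (J1: bond 0 brought effort, rest push out)
b4 stroke→R2  (0-jn J1 has e-setter on 0)

dp_I1/dt = 4*F_Sf1 - 68*p_I1/45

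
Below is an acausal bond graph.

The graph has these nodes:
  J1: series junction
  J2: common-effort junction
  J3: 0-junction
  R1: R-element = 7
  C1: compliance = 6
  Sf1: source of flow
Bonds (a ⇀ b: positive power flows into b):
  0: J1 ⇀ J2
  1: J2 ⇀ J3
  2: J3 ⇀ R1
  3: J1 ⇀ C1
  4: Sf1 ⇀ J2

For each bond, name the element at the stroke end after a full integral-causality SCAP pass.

b4 |Sf1  (Sf1 fixes flow; stroke at Sf1)
b3 |J1  (C1 integral (e out))
b0 |J2  (J1: last free bond brings flow in)
b1 |J3  (J2: bond 0 brought effort, rest push out)
b2 |R1  (0-jn J3 has e-setter on 1)

b0 stroke at J2
b1 stroke at J3
b2 stroke at R1
b3 stroke at J1
b4 stroke at Sf1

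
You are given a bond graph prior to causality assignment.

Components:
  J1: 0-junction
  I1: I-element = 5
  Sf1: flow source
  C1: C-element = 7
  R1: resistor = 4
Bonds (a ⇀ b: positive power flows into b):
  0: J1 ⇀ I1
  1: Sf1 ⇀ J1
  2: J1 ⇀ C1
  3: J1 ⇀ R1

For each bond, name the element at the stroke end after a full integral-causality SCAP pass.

β0 |I1
β1 |Sf1
β2 |J1
β3 |R1

b1 stroke→Sf1  (Sf1 (Sf) sets flow on bond)
b0 stroke→I1  (prefer integral on I1)
b2 stroke→J1  (C1 integral (e out))
b3 stroke→R1  (common-e at J1 fixed by 2)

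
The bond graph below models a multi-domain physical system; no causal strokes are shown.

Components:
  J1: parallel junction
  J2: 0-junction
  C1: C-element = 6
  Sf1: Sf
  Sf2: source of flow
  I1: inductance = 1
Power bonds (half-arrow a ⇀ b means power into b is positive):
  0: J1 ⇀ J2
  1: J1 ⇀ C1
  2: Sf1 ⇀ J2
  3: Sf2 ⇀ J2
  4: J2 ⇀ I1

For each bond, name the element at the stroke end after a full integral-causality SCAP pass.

β2 →Sf1  (Sf1 fixes flow; stroke at Sf1)
β3 →Sf2  (Sf2 fixes flow; stroke at Sf2)
β1 →J1  (C1 outputs effort q/C1)
β0 →J2  (common-e at J1 fixed by 1)
β4 →I1  (common-e at J2 fixed by 0)

β0 |J2
β1 |J1
β2 |Sf1
β3 |Sf2
β4 |I1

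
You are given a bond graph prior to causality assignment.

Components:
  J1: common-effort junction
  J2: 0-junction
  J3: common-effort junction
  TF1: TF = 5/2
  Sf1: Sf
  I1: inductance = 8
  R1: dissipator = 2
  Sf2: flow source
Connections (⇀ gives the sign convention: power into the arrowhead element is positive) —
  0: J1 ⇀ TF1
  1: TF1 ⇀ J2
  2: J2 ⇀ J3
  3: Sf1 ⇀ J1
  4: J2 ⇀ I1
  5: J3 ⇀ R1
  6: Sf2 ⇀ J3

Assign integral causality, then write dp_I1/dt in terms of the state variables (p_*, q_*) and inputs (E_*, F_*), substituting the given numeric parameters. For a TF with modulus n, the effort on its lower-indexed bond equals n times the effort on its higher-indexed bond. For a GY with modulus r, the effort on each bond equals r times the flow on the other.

#3 stroke→Sf1  (source Sf1 imposes f)
#6 stroke→Sf2  (source Sf2 imposes f)
#0 stroke→J1  (closing 0-jn rule on J1)
#1 stroke→TF1  (TF1 one-in-one-out from 0)
#4 stroke→I1  (prefer integral on I1)
#2 stroke→J2  (J2 needs exactly one e-in)
#5 stroke→J3  (only one effort-in slot at J3)

dp_I1/dt = 5*F_Sf1 + 2*F_Sf2 - p_I1/4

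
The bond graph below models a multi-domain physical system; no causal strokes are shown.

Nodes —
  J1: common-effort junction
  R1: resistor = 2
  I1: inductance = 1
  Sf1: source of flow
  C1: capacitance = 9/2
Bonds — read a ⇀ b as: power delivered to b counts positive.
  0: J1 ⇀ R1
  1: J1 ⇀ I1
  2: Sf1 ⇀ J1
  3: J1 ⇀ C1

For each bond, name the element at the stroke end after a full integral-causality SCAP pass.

#0 |R1
#1 |I1
#2 |Sf1
#3 |J1

b2 stroke at Sf1  (Sf1 fixes flow; stroke at Sf1)
b1 stroke at I1  (I1 integral (f out))
b3 stroke at J1  (prefer integral on C1)
b0 stroke at R1  (common-e at J1 fixed by 3)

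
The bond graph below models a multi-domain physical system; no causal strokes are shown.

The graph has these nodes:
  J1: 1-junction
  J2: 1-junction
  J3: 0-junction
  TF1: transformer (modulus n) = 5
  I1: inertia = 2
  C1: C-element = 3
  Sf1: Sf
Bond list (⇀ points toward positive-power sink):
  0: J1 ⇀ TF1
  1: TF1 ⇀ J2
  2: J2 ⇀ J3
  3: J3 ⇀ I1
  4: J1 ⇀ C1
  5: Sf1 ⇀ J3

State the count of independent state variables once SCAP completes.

b5 stroke at Sf1  (Sf1 (Sf) sets flow on bond)
b3 stroke at I1  (I1 outputs flow p/I1)
b2 stroke at J3  (J3: last free bond brings effort in)
b1 stroke at J2  (1-jn J2 has f-setter on 2)
b0 stroke at TF1  (TF1: transformer flips bond 1)
b4 stroke at J1  (common-f at J1 fixed by 0)

2  (C1, I1 all integral)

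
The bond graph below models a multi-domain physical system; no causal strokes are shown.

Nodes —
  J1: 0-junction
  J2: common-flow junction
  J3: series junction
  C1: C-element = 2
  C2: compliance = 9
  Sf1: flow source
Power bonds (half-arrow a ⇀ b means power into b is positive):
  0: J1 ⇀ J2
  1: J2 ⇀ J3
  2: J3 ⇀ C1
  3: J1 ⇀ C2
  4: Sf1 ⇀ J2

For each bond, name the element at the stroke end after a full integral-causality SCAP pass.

β4 |Sf1  (Sf1 (Sf) sets flow on bond)
β0 |J2  (1-jn J2 has f-setter on 4)
β1 |J2  (J2: bond 4 brought flow, rest push out)
β2 |J3  (1-jn J3 has f-setter on 1)
β3 |J1  (closing 0-jn rule on J1)

bond 0 stroke→J2
bond 1 stroke→J2
bond 2 stroke→J3
bond 3 stroke→J1
bond 4 stroke→Sf1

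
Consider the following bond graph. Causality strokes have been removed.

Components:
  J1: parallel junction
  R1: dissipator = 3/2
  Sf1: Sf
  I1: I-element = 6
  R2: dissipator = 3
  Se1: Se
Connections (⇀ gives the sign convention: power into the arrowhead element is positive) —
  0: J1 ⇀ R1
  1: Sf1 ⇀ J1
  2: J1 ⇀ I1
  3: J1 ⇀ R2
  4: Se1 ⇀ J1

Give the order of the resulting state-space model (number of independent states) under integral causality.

1  (I1 all integral)

b1 →Sf1  (Sf1 fixes flow; stroke at Sf1)
b4 →J1  (source Se1 imposes e)
b0 →R1  (J1: bond 4 brought effort, rest push out)
b2 →I1  (0-jn J1 has e-setter on 4)
b3 →R2  (common-e at J1 fixed by 4)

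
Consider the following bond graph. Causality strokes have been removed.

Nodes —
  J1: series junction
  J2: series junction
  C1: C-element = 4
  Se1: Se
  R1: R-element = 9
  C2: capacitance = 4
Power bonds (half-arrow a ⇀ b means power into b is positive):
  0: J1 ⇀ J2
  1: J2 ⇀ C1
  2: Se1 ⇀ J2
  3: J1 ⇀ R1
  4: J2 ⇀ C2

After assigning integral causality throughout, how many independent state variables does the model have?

#2 |J2  (Se1 (Se) sets effort on bond)
#1 |J2  (C1 integral (e out))
#4 |J2  (C2: C, integral causality)
#0 |J1  (closing 1-jn rule on J2)
#3 |R1  (only one flow-in slot at J1)

2  (C1, C2 all integral)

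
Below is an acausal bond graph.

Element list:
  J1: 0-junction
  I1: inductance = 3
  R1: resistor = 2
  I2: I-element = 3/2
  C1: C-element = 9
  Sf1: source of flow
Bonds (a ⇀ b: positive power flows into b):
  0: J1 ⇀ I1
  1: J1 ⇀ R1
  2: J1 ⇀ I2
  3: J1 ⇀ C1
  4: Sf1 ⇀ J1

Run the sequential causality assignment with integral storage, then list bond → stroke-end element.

b4 stroke→Sf1  (Sf1 (Sf) sets flow on bond)
b0 stroke→I1  (I1 integral (f out))
b2 stroke→I2  (I2 outputs flow p/I2)
b3 stroke→J1  (C1 integral (e out))
b1 stroke→R1  (0-jn J1 has e-setter on 3)

bond 0 stroke→I1
bond 1 stroke→R1
bond 2 stroke→I2
bond 3 stroke→J1
bond 4 stroke→Sf1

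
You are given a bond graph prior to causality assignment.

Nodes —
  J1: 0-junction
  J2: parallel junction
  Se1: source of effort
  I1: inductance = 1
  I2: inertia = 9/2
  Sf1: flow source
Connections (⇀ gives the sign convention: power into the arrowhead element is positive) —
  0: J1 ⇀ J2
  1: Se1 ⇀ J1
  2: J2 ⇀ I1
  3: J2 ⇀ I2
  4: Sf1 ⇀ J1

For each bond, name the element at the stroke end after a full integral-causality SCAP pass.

b0 stroke→J2
b1 stroke→J1
b2 stroke→I1
b3 stroke→I2
b4 stroke→Sf1

#1 |J1  (Se1 fixes effort; stroke away)
#4 |Sf1  (Sf1 (Sf) sets flow on bond)
#0 |J2  (J1: bond 1 brought effort, rest push out)
#2 |I1  (J2: bond 0 brought effort, rest push out)
#3 |I2  (0-jn J2 has e-setter on 0)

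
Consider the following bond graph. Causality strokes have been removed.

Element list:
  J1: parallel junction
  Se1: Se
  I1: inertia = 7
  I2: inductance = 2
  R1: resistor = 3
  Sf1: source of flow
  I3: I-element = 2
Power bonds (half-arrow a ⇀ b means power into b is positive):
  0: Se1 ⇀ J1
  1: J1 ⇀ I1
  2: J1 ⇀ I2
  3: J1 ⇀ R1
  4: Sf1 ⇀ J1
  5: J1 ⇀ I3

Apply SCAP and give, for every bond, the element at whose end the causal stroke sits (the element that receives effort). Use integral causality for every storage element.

b0 stroke at J1
b1 stroke at I1
b2 stroke at I2
b3 stroke at R1
b4 stroke at Sf1
b5 stroke at I3

β0 stroke→J1  (source Se1 imposes e)
β4 stroke→Sf1  (Sf1: flow source, stroke at near end)
β1 stroke→I1  (0-jn J1 has e-setter on 0)
β2 stroke→I2  (0-jn J1 has e-setter on 0)
β3 stroke→R1  (0-jn J1 has e-setter on 0)
β5 stroke→I3  (J1: bond 0 brought effort, rest push out)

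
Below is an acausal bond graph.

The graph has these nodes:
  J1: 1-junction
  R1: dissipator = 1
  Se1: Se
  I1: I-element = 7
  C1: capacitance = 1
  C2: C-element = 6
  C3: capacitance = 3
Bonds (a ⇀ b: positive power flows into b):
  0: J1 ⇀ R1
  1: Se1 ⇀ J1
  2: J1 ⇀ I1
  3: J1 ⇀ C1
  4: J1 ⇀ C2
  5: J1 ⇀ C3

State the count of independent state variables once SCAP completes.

β1 →J1  (source Se1 imposes e)
β2 →I1  (I1: I, integral causality)
β0 →J1  (J1 flow already set via bond 2)
β3 →J1  (1-jn J1 has f-setter on 2)
β4 →J1  (J1 flow already set via bond 2)
β5 →J1  (common-f at J1 fixed by 2)

4  (C1, C2, C3, I1 all integral)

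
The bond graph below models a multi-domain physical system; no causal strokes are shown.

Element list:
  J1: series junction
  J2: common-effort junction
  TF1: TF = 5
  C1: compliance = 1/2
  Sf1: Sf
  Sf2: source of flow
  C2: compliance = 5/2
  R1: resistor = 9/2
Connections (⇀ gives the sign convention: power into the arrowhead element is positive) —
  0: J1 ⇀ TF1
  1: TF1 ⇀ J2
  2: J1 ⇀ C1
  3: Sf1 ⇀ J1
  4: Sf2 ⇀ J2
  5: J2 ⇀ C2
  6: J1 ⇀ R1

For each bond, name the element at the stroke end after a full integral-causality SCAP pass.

bond 3 stroke at Sf1  (Sf1 (Sf) sets flow on bond)
bond 4 stroke at Sf2  (source Sf2 imposes f)
bond 0 stroke at J1  (1-jn J1 has f-setter on 3)
bond 2 stroke at J1  (common-f at J1 fixed by 3)
bond 6 stroke at J1  (common-f at J1 fixed by 3)
bond 1 stroke at TF1  (TF1: transformer flips bond 0)
bond 5 stroke at J2  (J2: last free bond brings effort in)

bond 0 stroke→J1
bond 1 stroke→TF1
bond 2 stroke→J1
bond 3 stroke→Sf1
bond 4 stroke→Sf2
bond 5 stroke→J2
bond 6 stroke→J1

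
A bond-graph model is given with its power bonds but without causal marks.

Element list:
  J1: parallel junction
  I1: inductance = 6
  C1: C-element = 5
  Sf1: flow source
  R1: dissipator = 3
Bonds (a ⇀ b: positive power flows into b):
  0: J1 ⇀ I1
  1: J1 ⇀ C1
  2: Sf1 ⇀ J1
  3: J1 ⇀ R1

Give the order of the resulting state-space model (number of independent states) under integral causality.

2  (C1, I1 all integral)

#2 stroke at Sf1  (Sf1 fixes flow; stroke at Sf1)
#0 stroke at I1  (I1: I, integral causality)
#1 stroke at J1  (C1 outputs effort q/C1)
#3 stroke at R1  (J1 effort already set via bond 1)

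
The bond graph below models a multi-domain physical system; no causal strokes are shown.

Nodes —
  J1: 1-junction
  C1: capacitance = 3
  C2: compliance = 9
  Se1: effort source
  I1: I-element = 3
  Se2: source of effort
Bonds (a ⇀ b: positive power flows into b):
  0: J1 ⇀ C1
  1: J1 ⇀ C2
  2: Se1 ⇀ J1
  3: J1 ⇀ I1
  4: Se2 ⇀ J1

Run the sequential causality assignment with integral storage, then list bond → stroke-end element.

β2 |J1  (Se1 (Se) sets effort on bond)
β4 |J1  (source Se2 imposes e)
β0 |J1  (C1 integral (e out))
β1 |J1  (prefer integral on C2)
β3 |I1  (J1: last free bond brings flow in)

bond 0 stroke at J1
bond 1 stroke at J1
bond 2 stroke at J1
bond 3 stroke at I1
bond 4 stroke at J1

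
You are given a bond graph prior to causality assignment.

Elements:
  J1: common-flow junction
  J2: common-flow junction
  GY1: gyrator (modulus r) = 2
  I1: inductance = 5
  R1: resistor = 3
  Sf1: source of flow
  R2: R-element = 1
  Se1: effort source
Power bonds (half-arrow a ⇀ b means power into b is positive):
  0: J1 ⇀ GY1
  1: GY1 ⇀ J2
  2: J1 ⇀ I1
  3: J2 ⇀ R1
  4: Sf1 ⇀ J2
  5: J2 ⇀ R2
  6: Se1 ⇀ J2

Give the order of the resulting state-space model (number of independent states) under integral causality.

1  (I1 all integral)

b4 stroke→Sf1  (Sf1 (Sf) sets flow on bond)
b6 stroke→J2  (Se1 fixes effort; stroke away)
b1 stroke→J2  (J2 flow already set via bond 4)
b3 stroke→J2  (common-f at J2 fixed by 4)
b5 stroke→J2  (common-f at J2 fixed by 4)
b0 stroke→J1  (GY GY1: same side as bond 1)
b2 stroke→I1  (J1: last free bond brings flow in)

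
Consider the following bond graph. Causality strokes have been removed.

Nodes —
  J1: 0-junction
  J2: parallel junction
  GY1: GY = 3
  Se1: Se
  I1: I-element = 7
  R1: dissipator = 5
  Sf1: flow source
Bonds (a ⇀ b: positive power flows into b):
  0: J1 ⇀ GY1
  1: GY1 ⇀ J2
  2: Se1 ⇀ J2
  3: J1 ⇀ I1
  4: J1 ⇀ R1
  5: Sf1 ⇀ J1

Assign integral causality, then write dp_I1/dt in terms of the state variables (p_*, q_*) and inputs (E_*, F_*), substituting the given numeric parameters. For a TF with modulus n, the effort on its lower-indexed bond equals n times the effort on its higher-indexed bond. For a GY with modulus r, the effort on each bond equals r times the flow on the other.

#2 →J2  (Se1: effort source, stroke at far end)
#5 →Sf1  (source Sf1 imposes f)
#1 →GY1  (common-e at J2 fixed by 2)
#0 →GY1  (GY1 both-in/both-out from 1)
#3 →I1  (prefer integral on I1)
#4 →J1  (only one effort-in slot at J1)

dp_I1/dt = -5*E_Se1/3 + 5*F_Sf1 - 5*p_I1/7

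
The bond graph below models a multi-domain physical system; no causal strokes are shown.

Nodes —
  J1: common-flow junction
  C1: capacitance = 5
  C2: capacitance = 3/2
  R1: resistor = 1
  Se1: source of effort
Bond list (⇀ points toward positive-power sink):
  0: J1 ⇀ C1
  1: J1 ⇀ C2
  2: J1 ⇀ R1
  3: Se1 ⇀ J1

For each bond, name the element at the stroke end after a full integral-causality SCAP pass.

b0 stroke at J1
b1 stroke at J1
b2 stroke at R1
b3 stroke at J1

#3 stroke at J1  (Se1 (Se) sets effort on bond)
#0 stroke at J1  (C1 integral (e out))
#1 stroke at J1  (C2 outputs effort q/C2)
#2 stroke at R1  (closing 1-jn rule on J1)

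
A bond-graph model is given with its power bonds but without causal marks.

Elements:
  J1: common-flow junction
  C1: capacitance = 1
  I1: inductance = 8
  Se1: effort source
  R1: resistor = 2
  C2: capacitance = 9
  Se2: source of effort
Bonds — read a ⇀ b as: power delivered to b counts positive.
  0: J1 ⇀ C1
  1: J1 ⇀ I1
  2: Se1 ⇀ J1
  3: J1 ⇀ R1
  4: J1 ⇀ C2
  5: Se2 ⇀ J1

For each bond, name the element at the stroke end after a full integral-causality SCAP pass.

bond 2 stroke at J1  (source Se1 imposes e)
bond 5 stroke at J1  (source Se2 imposes e)
bond 0 stroke at J1  (C1: C, integral causality)
bond 1 stroke at I1  (prefer integral on I1)
bond 3 stroke at J1  (common-f at J1 fixed by 1)
bond 4 stroke at J1  (J1 flow already set via bond 1)

bond 0 →J1
bond 1 →I1
bond 2 →J1
bond 3 →J1
bond 4 →J1
bond 5 →J1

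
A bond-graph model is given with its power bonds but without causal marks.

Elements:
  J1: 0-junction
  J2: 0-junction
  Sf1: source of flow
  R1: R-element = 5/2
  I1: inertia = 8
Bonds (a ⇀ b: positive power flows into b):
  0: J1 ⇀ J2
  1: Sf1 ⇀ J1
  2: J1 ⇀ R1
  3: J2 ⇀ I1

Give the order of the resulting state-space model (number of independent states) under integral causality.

1  (I1 all integral)

bond 1 stroke→Sf1  (source Sf1 imposes f)
bond 3 stroke→I1  (I1 integral (f out))
bond 0 stroke→J2  (J2 needs exactly one e-in)
bond 2 stroke→J1  (closing 0-jn rule on J1)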